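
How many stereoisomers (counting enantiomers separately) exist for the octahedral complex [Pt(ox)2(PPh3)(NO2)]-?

3

Each ox is bidentate and must span two cis positions.
Systematic placement gives 2 geometric isomers: PPh3 and NO2 mutually trans; PPh3 and NO2 mutually cis (chiral).
One of these lacks any improper symmetry element and so occurs as an enantiomeric pair, giving 2 + 1 = 3 stereoisomers in total.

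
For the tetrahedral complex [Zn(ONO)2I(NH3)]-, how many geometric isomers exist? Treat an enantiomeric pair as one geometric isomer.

1

All four vertices of a tetrahedron are equivalent and mutually adjacent, so cis/trans isomerism cannot arise.
Only one geometric arrangement is possible.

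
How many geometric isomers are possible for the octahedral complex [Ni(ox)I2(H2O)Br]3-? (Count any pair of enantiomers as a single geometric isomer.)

In an octahedral complex each vertex has one trans partner and four cis neighbours.
Each ox is bidentate and must span two cis positions.
Systematic placement gives 4 geometric isomers: I cis (3 arrangements, 2 chiral); I trans.

4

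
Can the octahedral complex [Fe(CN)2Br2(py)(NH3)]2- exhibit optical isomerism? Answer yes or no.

yes

In an octahedral complex each vertex has one trans partner and four cis neighbours.
Working through the distinct placements yields 6 geometric isomers: CN trans, Br trans; CN cis, Br trans; CN cis, Br cis (3 arrangements, 2 chiral); CN trans, Br cis.
Of these, 2 lack any improper symmetry element and so occur as enantiomeric pairs, giving 6 + 2 = 8 stereoisomers in total.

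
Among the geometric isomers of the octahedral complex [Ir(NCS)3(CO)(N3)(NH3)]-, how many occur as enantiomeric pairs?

1

Systematic placement gives 4 geometric isomers: NCS mer (3 arrangements); NCS fac (chiral).
One of these lacks any improper symmetry element and so occurs as an enantiomeric pair, giving 4 + 1 = 5 stereoisomers in total.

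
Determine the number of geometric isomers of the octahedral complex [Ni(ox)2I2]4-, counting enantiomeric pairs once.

In an octahedral complex each vertex has one trans partner and four cis neighbours.
Each ox is bidentate and must span two cis positions.
Systematic placement gives 2 geometric isomers: I trans; I cis (chiral).

2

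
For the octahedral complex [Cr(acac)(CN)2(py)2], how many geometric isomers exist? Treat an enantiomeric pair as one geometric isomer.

3

In an octahedral complex each vertex has one trans partner and four cis neighbours.
Each acac is bidentate and must span two cis positions.
Working through the distinct placements yields 3 geometric isomers: CN trans, py cis; CN cis, py trans; CN cis, py cis (chiral).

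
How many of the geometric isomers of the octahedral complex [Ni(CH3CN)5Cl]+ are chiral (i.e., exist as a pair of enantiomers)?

The six octahedral sites form three mutually perpendicular trans pairs.
Only one geometric arrangement is possible.

0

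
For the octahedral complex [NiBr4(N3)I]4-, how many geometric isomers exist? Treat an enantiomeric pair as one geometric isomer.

2

In an octahedral complex each vertex has one trans partner and four cis neighbours.
Systematic placement gives 2 geometric isomers: N3 and I mutually trans; N3 and I mutually cis.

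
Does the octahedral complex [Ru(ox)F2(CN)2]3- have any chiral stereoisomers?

yes

The six octahedral sites form three mutually perpendicular trans pairs.
Each ox is bidentate and must span two cis positions.
Systematic placement gives 3 geometric isomers: F cis, CN trans; F cis, CN cis (chiral); F trans, CN cis.
One of these lacks any improper symmetry element and so occurs as an enantiomeric pair, giving 3 + 1 = 4 stereoisomers in total.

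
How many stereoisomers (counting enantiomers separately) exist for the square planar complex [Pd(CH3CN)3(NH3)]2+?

1

A square has two trans pairs of vertices; adjacent vertices are cis.
Only one geometric arrangement is possible.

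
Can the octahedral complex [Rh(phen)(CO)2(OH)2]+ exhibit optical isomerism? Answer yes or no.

The six octahedral sites form three mutually perpendicular trans pairs.
Each phen is bidentate and must span two cis positions.
There are 3 geometric isomers: CO trans, OH cis; CO cis, OH cis (chiral); CO cis, OH trans.
One of these lacks any improper symmetry element and so occurs as an enantiomeric pair, giving 3 + 1 = 4 stereoisomers in total.

yes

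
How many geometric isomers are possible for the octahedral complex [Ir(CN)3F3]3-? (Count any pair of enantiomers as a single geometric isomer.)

2

In an octahedral complex each vertex has one trans partner and four cis neighbours.
There are 2 geometric isomers: CN mer; CN fac.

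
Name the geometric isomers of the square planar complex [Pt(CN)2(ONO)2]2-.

Working through the distinct placements yields 2 geometric isomers: CN cis; CN trans.

cis and trans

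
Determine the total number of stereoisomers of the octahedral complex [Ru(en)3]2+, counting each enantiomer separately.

Each en is bidentate and must span two cis positions.
Only one geometric arrangement is possible; it has no improper symmetry element, so it exists as a pair of enantiomers (2 stereoisomers).

2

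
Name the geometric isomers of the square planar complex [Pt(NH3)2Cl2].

cis and trans

A square has two trans pairs of vertices; adjacent vertices are cis.
The distinct arrangements are (2 in all): NH3 cis; NH3 trans.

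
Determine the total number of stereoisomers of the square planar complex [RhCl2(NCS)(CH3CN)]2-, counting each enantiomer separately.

2

In a square planar complex each vertex has one trans partner and two cis neighbours.
The distinct arrangements are (2 in all): Cl cis; Cl trans.
Each arrangement has an internal mirror plane or centre of symmetry, so none is chiral.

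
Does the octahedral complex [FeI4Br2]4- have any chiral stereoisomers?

no

The six octahedral sites form three mutually perpendicular trans pairs.
Working through the distinct placements yields 2 geometric isomers: Br trans; Br cis.
Each arrangement has an internal mirror plane or centre of symmetry, so none is chiral.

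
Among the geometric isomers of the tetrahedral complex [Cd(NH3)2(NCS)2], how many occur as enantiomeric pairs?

0

In a tetrahedral complex all four positions are equivalent and every pair of ligands is adjacent — there is no cis/trans distinction.
Only one geometric arrangement is possible.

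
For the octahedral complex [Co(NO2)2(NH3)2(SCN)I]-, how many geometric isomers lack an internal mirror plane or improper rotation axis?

The six octahedral sites form three mutually perpendicular trans pairs.
Systematic placement gives 6 geometric isomers: NO2 cis, NH3 cis (3 arrangements, 2 chiral); NO2 trans, NH3 cis; NO2 cis, NH3 trans; NO2 trans, NH3 trans.
Of these, 2 lack any improper symmetry element and so occur as enantiomeric pairs, giving 6 + 2 = 8 stereoisomers in total.

2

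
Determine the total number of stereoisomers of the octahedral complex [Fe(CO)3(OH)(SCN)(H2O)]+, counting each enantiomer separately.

5

There are 4 geometric isomers: CO mer (3 arrangements); CO fac (chiral).
One of these lacks any improper symmetry element and so occurs as an enantiomeric pair, giving 4 + 1 = 5 stereoisomers in total.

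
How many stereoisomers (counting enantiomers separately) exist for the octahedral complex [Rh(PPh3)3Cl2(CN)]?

3

Working through the distinct placements yields 3 geometric isomers: PPh3 mer, Cl cis; PPh3 mer, Cl trans; PPh3 fac, Cl cis.
Each arrangement has an internal mirror plane or centre of symmetry, so none is chiral.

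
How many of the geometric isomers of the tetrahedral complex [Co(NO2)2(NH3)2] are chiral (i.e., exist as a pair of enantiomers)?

0

In a tetrahedral complex all four positions are equivalent and every pair of ligands is adjacent — there is no cis/trans distinction.
Only one geometric arrangement is possible.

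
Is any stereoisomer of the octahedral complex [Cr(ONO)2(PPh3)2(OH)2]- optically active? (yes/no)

yes

In an octahedral complex each vertex has one trans partner and four cis neighbours.
Systematic placement gives 5 geometric isomers: ONO trans, PPh3 trans, OH trans; ONO cis, PPh3 cis, OH trans; ONO cis, PPh3 trans, OH cis; ONO cis, PPh3 cis, OH cis (chiral); ONO trans, PPh3 cis, OH cis.
One of these lacks any improper symmetry element and so occurs as an enantiomeric pair, giving 5 + 1 = 6 stereoisomers in total.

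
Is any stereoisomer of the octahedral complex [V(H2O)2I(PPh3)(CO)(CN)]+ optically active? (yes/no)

yes

An octahedron has six vertices in three trans pairs; every non-trans pair is cis.
Placing the ligands in turn and identifying arrangements related by rotation or reflection leaves 9 distinct geometric isomers.
Of these, 6 lack any improper symmetry element and so occur as enantiomeric pairs, giving 9 + 6 = 15 stereoisomers in total.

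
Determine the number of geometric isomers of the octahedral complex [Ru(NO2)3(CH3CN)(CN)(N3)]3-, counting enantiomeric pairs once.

4

The six octahedral sites form three mutually perpendicular trans pairs.
Working through the distinct placements yields 4 geometric isomers: NO2 mer (3 arrangements); NO2 fac (chiral).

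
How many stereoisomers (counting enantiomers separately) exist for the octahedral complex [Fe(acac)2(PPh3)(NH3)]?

An octahedron has six vertices in three trans pairs; every non-trans pair is cis.
Each acac is bidentate and must span two cis positions.
There are 2 geometric isomers: PPh3 and NH3 mutually trans; PPh3 and NH3 mutually cis (chiral).
One of these lacks any improper symmetry element and so occurs as an enantiomeric pair, giving 2 + 1 = 3 stereoisomers in total.

3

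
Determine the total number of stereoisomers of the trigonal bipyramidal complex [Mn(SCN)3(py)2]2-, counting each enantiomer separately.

3

In a trigonal bipyramid the two axial positions differ from the three equatorial ones.
Working through the distinct placements yields 3 geometric isomers: py both equatorial; py one axial, one equatorial; py both axial.
Each arrangement has an internal mirror plane or centre of symmetry, so none is chiral.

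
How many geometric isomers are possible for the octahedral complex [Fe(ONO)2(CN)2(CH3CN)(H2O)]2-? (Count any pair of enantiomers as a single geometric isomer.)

6

The six octahedral sites form three mutually perpendicular trans pairs.
Working through the distinct placements yields 6 geometric isomers: ONO trans, CN cis; ONO cis, CN cis (3 arrangements, 2 chiral); ONO trans, CN trans; ONO cis, CN trans.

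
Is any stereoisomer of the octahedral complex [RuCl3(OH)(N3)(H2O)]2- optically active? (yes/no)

Systematic placement gives 4 geometric isomers: Cl mer (3 arrangements); Cl fac (chiral).
One of these lacks any improper symmetry element and so occurs as an enantiomeric pair, giving 4 + 1 = 5 stereoisomers in total.

yes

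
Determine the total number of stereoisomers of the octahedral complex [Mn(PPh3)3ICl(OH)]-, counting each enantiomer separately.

In an octahedral complex each vertex has one trans partner and four cis neighbours.
The distinct arrangements are (4 in all): PPh3 mer (3 arrangements); PPh3 fac (chiral).
One of these lacks any improper symmetry element and so occurs as an enantiomeric pair, giving 4 + 1 = 5 stereoisomers in total.

5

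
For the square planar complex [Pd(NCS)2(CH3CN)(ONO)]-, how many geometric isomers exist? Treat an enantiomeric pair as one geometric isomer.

A square has two trans pairs of vertices; adjacent vertices are cis.
The distinct arrangements are (2 in all): NCS cis; NCS trans.

2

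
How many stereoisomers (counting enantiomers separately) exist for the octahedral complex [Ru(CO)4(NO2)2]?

An octahedron has six vertices in three trans pairs; every non-trans pair is cis.
Working through the distinct placements yields 2 geometric isomers: NO2 trans; NO2 cis.
Each arrangement has an internal mirror plane or centre of symmetry, so none is chiral.

2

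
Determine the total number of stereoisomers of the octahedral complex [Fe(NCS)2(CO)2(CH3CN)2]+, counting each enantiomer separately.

The six octahedral sites form three mutually perpendicular trans pairs.
There are 5 geometric isomers: NCS trans, CO trans, CH3CN trans; NCS cis, CO cis, CH3CN trans; NCS trans, CO cis, CH3CN cis; NCS cis, CO cis, CH3CN cis (chiral); NCS cis, CO trans, CH3CN cis.
One of these lacks any improper symmetry element and so occurs as an enantiomeric pair, giving 5 + 1 = 6 stereoisomers in total.

6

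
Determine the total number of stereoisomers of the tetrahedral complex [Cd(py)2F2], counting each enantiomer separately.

1

All four vertices of a tetrahedron are equivalent and mutually adjacent, so cis/trans isomerism cannot arise.
Only one geometric arrangement is possible.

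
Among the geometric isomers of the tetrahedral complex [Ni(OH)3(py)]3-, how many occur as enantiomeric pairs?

0

All four vertices of a tetrahedron are equivalent and mutually adjacent, so cis/trans isomerism cannot arise.
Only one geometric arrangement is possible.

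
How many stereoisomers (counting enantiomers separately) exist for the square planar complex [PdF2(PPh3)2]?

2

In a square planar complex each vertex has one trans partner and two cis neighbours.
There are 2 geometric isomers: F cis; F trans.
Each arrangement has an internal mirror plane or centre of symmetry, so none is chiral.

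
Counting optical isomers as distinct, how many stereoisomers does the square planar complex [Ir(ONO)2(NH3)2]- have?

2

A square has two trans pairs of vertices; adjacent vertices are cis.
Systematic placement gives 2 geometric isomers: ONO cis; ONO trans.
Each arrangement has an internal mirror plane or centre of symmetry, so none is chiral.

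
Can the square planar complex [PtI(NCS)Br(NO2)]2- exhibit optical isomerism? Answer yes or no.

Systematic placement gives 3 geometric isomers: (Br/NCS trans, I/NO2 trans); (Br/NO2 trans, I/NCS trans); (Br/I trans, NCS/NO2 trans).
Each arrangement has an internal mirror plane or centre of symmetry, so none is chiral.

no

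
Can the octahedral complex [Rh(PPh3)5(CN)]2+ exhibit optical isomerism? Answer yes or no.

An octahedron has six vertices in three trans pairs; every non-trans pair is cis.
Only one geometric arrangement is possible.

no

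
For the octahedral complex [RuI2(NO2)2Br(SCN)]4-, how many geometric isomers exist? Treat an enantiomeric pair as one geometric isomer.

6

The six octahedral sites form three mutually perpendicular trans pairs.
Systematic placement gives 6 geometric isomers: I cis, NO2 cis (3 arrangements, 2 chiral); I cis, NO2 trans; I trans, NO2 cis; I trans, NO2 trans.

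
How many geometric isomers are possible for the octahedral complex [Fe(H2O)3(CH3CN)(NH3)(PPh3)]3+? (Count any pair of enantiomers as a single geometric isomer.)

4

The six octahedral sites form three mutually perpendicular trans pairs.
There are 4 geometric isomers: H2O mer (3 arrangements); H2O fac (chiral).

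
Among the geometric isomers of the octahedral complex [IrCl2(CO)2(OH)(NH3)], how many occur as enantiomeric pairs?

2

Systematic placement gives 6 geometric isomers: Cl trans, CO trans; Cl cis, CO trans; Cl cis, CO cis (3 arrangements, 2 chiral); Cl trans, CO cis.
Of these, 2 lack any improper symmetry element and so occur as enantiomeric pairs, giving 6 + 2 = 8 stereoisomers in total.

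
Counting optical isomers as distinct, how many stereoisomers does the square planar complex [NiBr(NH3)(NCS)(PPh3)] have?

3

A square has two trans pairs of vertices; adjacent vertices are cis.
Working through the distinct placements yields 3 geometric isomers: (Br/NH3 trans, NCS/PPh3 trans); (Br/PPh3 trans, NCS/NH3 trans); (Br/NCS trans, NH3/PPh3 trans).
Each arrangement has an internal mirror plane or centre of symmetry, so none is chiral.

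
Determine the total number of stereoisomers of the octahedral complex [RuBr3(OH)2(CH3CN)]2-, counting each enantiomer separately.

3

An octahedron has six vertices in three trans pairs; every non-trans pair is cis.
The distinct arrangements are (3 in all): Br mer, OH trans; Br mer, OH cis; Br fac, OH cis.
Each arrangement has an internal mirror plane or centre of symmetry, so none is chiral.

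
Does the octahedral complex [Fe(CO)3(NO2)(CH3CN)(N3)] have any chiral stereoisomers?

The six octahedral sites form three mutually perpendicular trans pairs.
There are 4 geometric isomers: CO mer (3 arrangements); CO fac (chiral).
One of these lacks any improper symmetry element and so occurs as an enantiomeric pair, giving 4 + 1 = 5 stereoisomers in total.

yes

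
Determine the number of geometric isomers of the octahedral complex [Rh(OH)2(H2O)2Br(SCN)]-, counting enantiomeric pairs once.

6

Systematic placement gives 6 geometric isomers: OH cis, H2O cis (3 arrangements, 2 chiral); OH trans, H2O cis; OH cis, H2O trans; OH trans, H2O trans.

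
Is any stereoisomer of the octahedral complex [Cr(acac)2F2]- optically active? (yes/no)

In an octahedral complex each vertex has one trans partner and four cis neighbours.
Each acac is bidentate and must span two cis positions.
Systematic placement gives 2 geometric isomers: F trans; F cis (chiral).
One of these lacks any improper symmetry element and so occurs as an enantiomeric pair, giving 2 + 1 = 3 stereoisomers in total.

yes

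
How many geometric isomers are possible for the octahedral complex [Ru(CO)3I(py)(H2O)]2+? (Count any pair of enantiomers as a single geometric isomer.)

4

An octahedron has six vertices in three trans pairs; every non-trans pair is cis.
The distinct arrangements are (4 in all): CO mer (3 arrangements); CO fac (chiral).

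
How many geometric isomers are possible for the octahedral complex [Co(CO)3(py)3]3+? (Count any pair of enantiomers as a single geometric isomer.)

In an octahedral complex each vertex has one trans partner and four cis neighbours.
Systematic placement gives 2 geometric isomers: CO mer; CO fac.

2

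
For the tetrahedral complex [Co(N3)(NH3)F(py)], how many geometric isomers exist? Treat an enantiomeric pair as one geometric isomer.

All four vertices of a tetrahedron are equivalent and mutually adjacent, so cis/trans isomerism cannot arise.
Only one geometric arrangement is possible; it has no improper symmetry element, so it exists as a pair of enantiomers (2 stereoisomers).

1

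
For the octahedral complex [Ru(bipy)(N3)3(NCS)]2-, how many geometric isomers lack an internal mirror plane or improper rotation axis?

0

Each bipy is bidentate and must span two cis positions.
The distinct arrangements are (2 in all): N3 mer; N3 fac.
Each arrangement has an internal mirror plane or centre of symmetry, so none is chiral.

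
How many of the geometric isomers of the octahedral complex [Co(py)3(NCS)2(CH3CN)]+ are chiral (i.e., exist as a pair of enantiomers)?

There are 3 geometric isomers: py mer, NCS cis; py mer, NCS trans; py fac, NCS cis.
Each arrangement has an internal mirror plane or centre of symmetry, so none is chiral.

0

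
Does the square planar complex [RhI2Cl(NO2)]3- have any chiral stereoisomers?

no

In a square planar complex each vertex has one trans partner and two cis neighbours.
There are 2 geometric isomers: I cis; I trans.
Each arrangement has an internal mirror plane or centre of symmetry, so none is chiral.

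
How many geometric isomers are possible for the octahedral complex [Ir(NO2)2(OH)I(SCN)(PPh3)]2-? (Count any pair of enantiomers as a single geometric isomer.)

An octahedron has six vertices in three trans pairs; every non-trans pair is cis.
Systematic enumeration (placing each ligand type in turn and discarding arrangements equivalent by rotation or reflection) gives 9 geometric isomers.

9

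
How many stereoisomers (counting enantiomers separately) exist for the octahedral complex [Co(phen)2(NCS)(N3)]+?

The six octahedral sites form three mutually perpendicular trans pairs.
Each phen is bidentate and must span two cis positions.
Working through the distinct placements yields 2 geometric isomers: NCS and N3 mutually trans; NCS and N3 mutually cis (chiral).
One of these lacks any improper symmetry element and so occurs as an enantiomeric pair, giving 2 + 1 = 3 stereoisomers in total.

3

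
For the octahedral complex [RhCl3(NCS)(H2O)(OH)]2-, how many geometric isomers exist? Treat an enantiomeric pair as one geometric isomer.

The distinct arrangements are (4 in all): Cl mer (3 arrangements); Cl fac (chiral).

4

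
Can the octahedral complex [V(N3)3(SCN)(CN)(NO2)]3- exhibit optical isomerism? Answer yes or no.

The six octahedral sites form three mutually perpendicular trans pairs.
Systematic placement gives 4 geometric isomers: N3 mer (3 arrangements); N3 fac (chiral).
One of these lacks any improper symmetry element and so occurs as an enantiomeric pair, giving 4 + 1 = 5 stereoisomers in total.

yes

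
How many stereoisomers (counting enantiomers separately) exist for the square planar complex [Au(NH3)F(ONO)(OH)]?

In a square planar complex each vertex has one trans partner and two cis neighbours.
Systematic placement gives 3 geometric isomers: (F/OH trans, NH3/ONO trans); (F/ONO trans, NH3/OH trans); (F/NH3 trans, OH/ONO trans).
Each arrangement has an internal mirror plane or centre of symmetry, so none is chiral.

3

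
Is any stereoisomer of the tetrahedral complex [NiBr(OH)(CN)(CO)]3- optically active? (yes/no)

In a tetrahedral complex all four positions are equivalent and every pair of ligands is adjacent — there is no cis/trans distinction.
Only one geometric arrangement is possible; it has no improper symmetry element, so it exists as a pair of enantiomers (2 stereoisomers).

yes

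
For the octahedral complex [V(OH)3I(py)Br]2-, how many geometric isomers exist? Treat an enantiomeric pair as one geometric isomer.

4

The six octahedral sites form three mutually perpendicular trans pairs.
Working through the distinct placements yields 4 geometric isomers: OH mer (3 arrangements); OH fac (chiral).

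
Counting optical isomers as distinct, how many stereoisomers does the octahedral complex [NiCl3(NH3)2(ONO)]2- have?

3

The six octahedral sites form three mutually perpendicular trans pairs.
Systematic placement gives 3 geometric isomers: Cl mer, NH3 cis; Cl mer, NH3 trans; Cl fac, NH3 cis.
Each arrangement has an internal mirror plane or centre of symmetry, so none is chiral.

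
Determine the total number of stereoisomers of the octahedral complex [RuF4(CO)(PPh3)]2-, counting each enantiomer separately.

Systematic placement gives 2 geometric isomers: CO and PPh3 mutually cis; CO and PPh3 mutually trans.
Each arrangement has an internal mirror plane or centre of symmetry, so none is chiral.

2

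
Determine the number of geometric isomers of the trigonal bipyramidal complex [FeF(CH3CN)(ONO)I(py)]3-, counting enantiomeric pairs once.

A trigonal bipyramid has two axial and three equatorial sites, which are chemically inequivalent.
Placing the ligands in turn and identifying arrangements related by rotation or reflection leaves 10 distinct geometric isomers.

10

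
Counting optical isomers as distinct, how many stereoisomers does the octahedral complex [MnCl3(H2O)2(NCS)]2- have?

Working through the distinct placements yields 3 geometric isomers: Cl mer, H2O cis; Cl mer, H2O trans; Cl fac, H2O cis.
Each arrangement has an internal mirror plane or centre of symmetry, so none is chiral.

3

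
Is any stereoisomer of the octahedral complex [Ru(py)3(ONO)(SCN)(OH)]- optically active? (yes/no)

The six octahedral sites form three mutually perpendicular trans pairs.
There are 4 geometric isomers: py mer (3 arrangements); py fac (chiral).
One of these lacks any improper symmetry element and so occurs as an enantiomeric pair, giving 4 + 1 = 5 stereoisomers in total.

yes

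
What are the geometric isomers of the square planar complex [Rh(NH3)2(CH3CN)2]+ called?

cis and trans

In a square planar complex each vertex has one trans partner and two cis neighbours.
The distinct arrangements are (2 in all): NH3 cis; NH3 trans.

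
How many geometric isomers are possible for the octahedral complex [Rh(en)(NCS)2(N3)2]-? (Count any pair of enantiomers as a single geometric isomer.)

3

The six octahedral sites form three mutually perpendicular trans pairs.
Each en is bidentate and must span two cis positions.
The distinct arrangements are (3 in all): NCS cis, N3 trans; NCS cis, N3 cis (chiral); NCS trans, N3 cis.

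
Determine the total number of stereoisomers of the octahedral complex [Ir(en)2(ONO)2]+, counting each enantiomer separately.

3

An octahedron has six vertices in three trans pairs; every non-trans pair is cis.
Each en is bidentate and must span two cis positions.
Working through the distinct placements yields 2 geometric isomers: ONO trans; ONO cis (chiral).
One of these lacks any improper symmetry element and so occurs as an enantiomeric pair, giving 2 + 1 = 3 stereoisomers in total.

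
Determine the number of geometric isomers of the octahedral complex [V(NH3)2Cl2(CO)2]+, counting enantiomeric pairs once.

5

There are 5 geometric isomers: NH3 trans, Cl trans, CO trans; NH3 cis, Cl cis, CO trans; NH3 trans, Cl cis, CO cis; NH3 cis, Cl cis, CO cis (chiral); NH3 cis, Cl trans, CO cis.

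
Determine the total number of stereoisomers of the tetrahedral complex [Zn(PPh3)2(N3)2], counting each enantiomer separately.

1

Only one geometric arrangement is possible.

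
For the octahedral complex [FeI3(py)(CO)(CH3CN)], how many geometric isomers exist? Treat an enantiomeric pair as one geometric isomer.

An octahedron has six vertices in three trans pairs; every non-trans pair is cis.
Working through the distinct placements yields 4 geometric isomers: I mer (3 arrangements); I fac (chiral).

4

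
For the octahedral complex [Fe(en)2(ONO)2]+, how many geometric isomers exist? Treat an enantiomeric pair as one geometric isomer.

2

The six octahedral sites form three mutually perpendicular trans pairs.
Each en is bidentate and must span two cis positions.
The distinct arrangements are (2 in all): ONO trans; ONO cis (chiral).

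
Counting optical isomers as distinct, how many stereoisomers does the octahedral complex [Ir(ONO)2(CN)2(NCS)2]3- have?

6

The six octahedral sites form three mutually perpendicular trans pairs.
The distinct arrangements are (5 in all): ONO trans, CN trans, NCS trans; ONO cis, CN trans, NCS cis; ONO trans, CN cis, NCS cis; ONO cis, CN cis, NCS cis (chiral); ONO cis, CN cis, NCS trans.
One of these lacks any improper symmetry element and so occurs as an enantiomeric pair, giving 5 + 1 = 6 stereoisomers in total.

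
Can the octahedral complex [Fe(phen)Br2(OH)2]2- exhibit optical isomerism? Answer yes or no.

In an octahedral complex each vertex has one trans partner and four cis neighbours.
Each phen is bidentate and must span two cis positions.
There are 3 geometric isomers: Br trans, OH cis; Br cis, OH cis (chiral); Br cis, OH trans.
One of these lacks any improper symmetry element and so occurs as an enantiomeric pair, giving 3 + 1 = 4 stereoisomers in total.

yes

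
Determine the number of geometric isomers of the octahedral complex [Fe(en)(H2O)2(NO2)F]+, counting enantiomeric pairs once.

4

In an octahedral complex each vertex has one trans partner and four cis neighbours.
Each en is bidentate and must span two cis positions.
The distinct arrangements are (4 in all): H2O cis (3 arrangements, 2 chiral); H2O trans.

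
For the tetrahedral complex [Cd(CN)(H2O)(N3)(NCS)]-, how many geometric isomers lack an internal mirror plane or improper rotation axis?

1

All four vertices of a tetrahedron are equivalent and mutually adjacent, so cis/trans isomerism cannot arise.
Only one geometric arrangement is possible; it has no improper symmetry element, so it exists as a pair of enantiomers (2 stereoisomers).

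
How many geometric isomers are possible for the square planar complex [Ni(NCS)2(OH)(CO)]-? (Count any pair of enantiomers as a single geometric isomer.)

A square has two trans pairs of vertices; adjacent vertices are cis.
There are 2 geometric isomers: NCS cis; NCS trans.

2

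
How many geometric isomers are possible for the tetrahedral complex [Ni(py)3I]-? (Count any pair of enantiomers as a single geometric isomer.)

All four vertices of a tetrahedron are equivalent and mutually adjacent, so cis/trans isomerism cannot arise.
Only one geometric arrangement is possible.

1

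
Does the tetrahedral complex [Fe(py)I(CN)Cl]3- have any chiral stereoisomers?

All four vertices of a tetrahedron are equivalent and mutually adjacent, so cis/trans isomerism cannot arise.
Only one geometric arrangement is possible; it has no improper symmetry element, so it exists as a pair of enantiomers (2 stereoisomers).

yes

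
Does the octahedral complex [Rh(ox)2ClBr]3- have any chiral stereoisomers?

yes

Each ox is bidentate and must span two cis positions.
Systematic placement gives 2 geometric isomers: Cl and Br mutually trans; Cl and Br mutually cis (chiral).
One of these lacks any improper symmetry element and so occurs as an enantiomeric pair, giving 2 + 1 = 3 stereoisomers in total.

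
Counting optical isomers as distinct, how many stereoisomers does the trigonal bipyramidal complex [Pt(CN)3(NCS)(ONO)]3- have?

A trigonal bipyramid has two axial and three equatorial sites, which are chemically inequivalent.
There are 4 geometric isomers: NCS equatorial, ONO equatorial; NCS axial, ONO equatorial; NCS equatorial, ONO axial; NCS axial, ONO axial.
Each arrangement has an internal mirror plane or centre of symmetry, so none is chiral.

4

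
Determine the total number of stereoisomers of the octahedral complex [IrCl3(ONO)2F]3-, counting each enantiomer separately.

3

An octahedron has six vertices in three trans pairs; every non-trans pair is cis.
Working through the distinct placements yields 3 geometric isomers: Cl mer, ONO trans; Cl mer, ONO cis; Cl fac, ONO cis.
Each arrangement has an internal mirror plane or centre of symmetry, so none is chiral.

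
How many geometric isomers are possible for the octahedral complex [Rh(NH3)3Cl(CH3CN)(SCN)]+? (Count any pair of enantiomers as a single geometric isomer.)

4

Working through the distinct placements yields 4 geometric isomers: NH3 mer (3 arrangements); NH3 fac (chiral).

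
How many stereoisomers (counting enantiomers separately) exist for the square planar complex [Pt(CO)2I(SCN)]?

A square has two trans pairs of vertices; adjacent vertices are cis.
There are 2 geometric isomers: CO cis; CO trans.
Each arrangement has an internal mirror plane or centre of symmetry, so none is chiral.

2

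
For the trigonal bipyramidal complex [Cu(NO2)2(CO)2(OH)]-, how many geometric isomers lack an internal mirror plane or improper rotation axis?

1

Placing the ligands in turn and identifying arrangements related by rotation or reflection leaves 5 distinct geometric isomers.
One of these lacks any improper symmetry element and so occurs as an enantiomeric pair, giving 5 + 1 = 6 stereoisomers in total.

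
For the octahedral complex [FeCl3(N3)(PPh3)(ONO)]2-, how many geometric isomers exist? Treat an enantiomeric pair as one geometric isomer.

4

The six octahedral sites form three mutually perpendicular trans pairs.
The distinct arrangements are (4 in all): Cl mer (3 arrangements); Cl fac (chiral).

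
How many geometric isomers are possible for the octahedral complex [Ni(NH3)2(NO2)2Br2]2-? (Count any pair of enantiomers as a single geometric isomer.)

5

In an octahedral complex each vertex has one trans partner and four cis neighbours.
The distinct arrangements are (5 in all): NH3 trans, NO2 trans, Br trans; NH3 cis, NO2 cis, Br trans; NH3 cis, NO2 trans, Br cis; NH3 cis, NO2 cis, Br cis (chiral); NH3 trans, NO2 cis, Br cis.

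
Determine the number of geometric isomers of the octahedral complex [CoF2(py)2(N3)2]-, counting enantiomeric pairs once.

5

An octahedron has six vertices in three trans pairs; every non-trans pair is cis.
There are 5 geometric isomers: F trans, py trans, N3 trans; F trans, py cis, N3 cis; F cis, py trans, N3 cis; F cis, py cis, N3 cis (chiral); F cis, py cis, N3 trans.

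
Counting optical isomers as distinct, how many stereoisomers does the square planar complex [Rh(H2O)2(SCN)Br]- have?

2

There are 2 geometric isomers: H2O cis; H2O trans.
Each arrangement has an internal mirror plane or centre of symmetry, so none is chiral.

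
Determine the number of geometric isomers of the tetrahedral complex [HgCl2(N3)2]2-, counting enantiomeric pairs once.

In a tetrahedral complex all four positions are equivalent and every pair of ligands is adjacent — there is no cis/trans distinction.
Only one geometric arrangement is possible.

1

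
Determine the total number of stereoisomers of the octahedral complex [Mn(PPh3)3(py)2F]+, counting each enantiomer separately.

In an octahedral complex each vertex has one trans partner and four cis neighbours.
Systematic placement gives 3 geometric isomers: PPh3 mer, py trans; PPh3 fac, py cis; PPh3 mer, py cis.
Each arrangement has an internal mirror plane or centre of symmetry, so none is chiral.

3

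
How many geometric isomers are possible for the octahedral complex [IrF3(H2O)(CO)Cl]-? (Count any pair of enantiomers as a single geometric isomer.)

4

In an octahedral complex each vertex has one trans partner and four cis neighbours.
There are 4 geometric isomers: F mer (3 arrangements); F fac (chiral).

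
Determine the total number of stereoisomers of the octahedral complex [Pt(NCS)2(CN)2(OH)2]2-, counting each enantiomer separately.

In an octahedral complex each vertex has one trans partner and four cis neighbours.
The distinct arrangements are (5 in all): NCS trans, CN trans, OH trans; NCS cis, CN trans, OH cis; NCS cis, CN cis, OH trans; NCS cis, CN cis, OH cis (chiral); NCS trans, CN cis, OH cis.
One of these lacks any improper symmetry element and so occurs as an enantiomeric pair, giving 5 + 1 = 6 stereoisomers in total.

6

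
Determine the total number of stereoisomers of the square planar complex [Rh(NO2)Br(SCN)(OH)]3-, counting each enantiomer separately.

3

In a square planar complex each vertex has one trans partner and two cis neighbours.
The distinct arrangements are (3 in all): (Br/OH trans, NO2/SCN trans); (Br/SCN trans, NO2/OH trans); (Br/NO2 trans, OH/SCN trans).
Each arrangement has an internal mirror plane or centre of symmetry, so none is chiral.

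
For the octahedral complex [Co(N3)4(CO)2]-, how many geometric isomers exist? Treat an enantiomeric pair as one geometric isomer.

2

In an octahedral complex each vertex has one trans partner and four cis neighbours.
The distinct arrangements are (2 in all): CO trans; CO cis.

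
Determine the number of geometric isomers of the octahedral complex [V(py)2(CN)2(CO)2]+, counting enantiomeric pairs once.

The six octahedral sites form three mutually perpendicular trans pairs.
Working through the distinct placements yields 5 geometric isomers: py trans, CN trans, CO trans; py cis, CN trans, CO cis; py trans, CN cis, CO cis; py cis, CN cis, CO cis (chiral); py cis, CN cis, CO trans.

5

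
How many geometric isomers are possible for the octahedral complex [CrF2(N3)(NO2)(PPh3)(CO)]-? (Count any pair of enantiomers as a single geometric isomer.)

The six octahedral sites form three mutually perpendicular trans pairs.
Exhaustive case analysis gives 9 geometric isomers.

9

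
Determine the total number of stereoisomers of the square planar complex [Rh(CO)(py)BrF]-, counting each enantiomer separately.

3

In a square planar complex each vertex has one trans partner and two cis neighbours.
The distinct arrangements are (3 in all): (Br/F trans, CO/py trans); (Br/py trans, CO/F trans); (Br/CO trans, F/py trans).
Each arrangement has an internal mirror plane or centre of symmetry, so none is chiral.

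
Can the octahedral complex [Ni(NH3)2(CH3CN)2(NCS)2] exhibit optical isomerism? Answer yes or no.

yes

In an octahedral complex each vertex has one trans partner and four cis neighbours.
There are 5 geometric isomers: NH3 trans, CH3CN trans, NCS trans; NH3 cis, CH3CN trans, NCS cis; NH3 trans, CH3CN cis, NCS cis; NH3 cis, CH3CN cis, NCS cis (chiral); NH3 cis, CH3CN cis, NCS trans.
One of these lacks any improper symmetry element and so occurs as an enantiomeric pair, giving 5 + 1 = 6 stereoisomers in total.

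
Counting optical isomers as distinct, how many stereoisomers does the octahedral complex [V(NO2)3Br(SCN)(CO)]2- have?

5

An octahedron has six vertices in three trans pairs; every non-trans pair is cis.
Systematic placement gives 4 geometric isomers: NO2 mer (3 arrangements); NO2 fac (chiral).
One of these lacks any improper symmetry element and so occurs as an enantiomeric pair, giving 4 + 1 = 5 stereoisomers in total.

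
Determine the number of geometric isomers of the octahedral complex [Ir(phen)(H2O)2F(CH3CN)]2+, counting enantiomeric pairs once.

In an octahedral complex each vertex has one trans partner and four cis neighbours.
Each phen is bidentate and must span two cis positions.
The distinct arrangements are (4 in all): H2O cis (3 arrangements, 2 chiral); H2O trans.

4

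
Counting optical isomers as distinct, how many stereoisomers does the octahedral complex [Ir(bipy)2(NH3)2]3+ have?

An octahedron has six vertices in three trans pairs; every non-trans pair is cis.
Each bipy is bidentate and must span two cis positions.
Systematic placement gives 2 geometric isomers: NH3 trans; NH3 cis (chiral).
One of these lacks any improper symmetry element and so occurs as an enantiomeric pair, giving 2 + 1 = 3 stereoisomers in total.

3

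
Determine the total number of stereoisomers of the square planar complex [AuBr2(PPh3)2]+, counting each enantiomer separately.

In a square planar complex each vertex has one trans partner and two cis neighbours.
There are 2 geometric isomers: Br cis; Br trans.
Each arrangement has an internal mirror plane or centre of symmetry, so none is chiral.

2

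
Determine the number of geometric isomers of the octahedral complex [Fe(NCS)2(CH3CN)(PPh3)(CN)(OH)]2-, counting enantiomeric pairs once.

The six octahedral sites form three mutually perpendicular trans pairs.
Placing the ligands in turn and identifying arrangements related by rotation or reflection leaves 9 distinct geometric isomers.

9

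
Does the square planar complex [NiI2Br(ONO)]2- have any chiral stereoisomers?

In a square planar complex each vertex has one trans partner and two cis neighbours.
There are 2 geometric isomers: I cis; I trans.
Each arrangement has an internal mirror plane or centre of symmetry, so none is chiral.

no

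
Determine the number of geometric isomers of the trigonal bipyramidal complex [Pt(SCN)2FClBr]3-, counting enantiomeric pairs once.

Systematic enumeration (placing each ligand type in turn and discarding arrangements equivalent by rotation or reflection) gives 7 geometric isomers.

7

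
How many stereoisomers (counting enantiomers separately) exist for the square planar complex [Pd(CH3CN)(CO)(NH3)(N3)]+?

3

In a square planar complex each vertex has one trans partner and two cis neighbours.
Systematic placement gives 3 geometric isomers: (CH3CN/N3 trans, CO/NH3 trans); (CH3CN/NH3 trans, CO/N3 trans); (CH3CN/CO trans, N3/NH3 trans).
Each arrangement has an internal mirror plane or centre of symmetry, so none is chiral.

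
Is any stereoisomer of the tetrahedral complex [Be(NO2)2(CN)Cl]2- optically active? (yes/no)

Only one geometric arrangement is possible.

no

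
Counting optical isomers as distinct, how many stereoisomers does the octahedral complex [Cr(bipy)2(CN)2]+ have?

3

An octahedron has six vertices in three trans pairs; every non-trans pair is cis.
Each bipy is bidentate and must span two cis positions.
Working through the distinct placements yields 2 geometric isomers: CN trans; CN cis (chiral).
One of these lacks any improper symmetry element and so occurs as an enantiomeric pair, giving 2 + 1 = 3 stereoisomers in total.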